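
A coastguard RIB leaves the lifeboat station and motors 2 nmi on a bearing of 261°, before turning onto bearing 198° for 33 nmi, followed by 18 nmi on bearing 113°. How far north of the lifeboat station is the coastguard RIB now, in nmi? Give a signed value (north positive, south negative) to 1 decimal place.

-38.7 nmi

Leg 1 (261°, 2 nmi): east 2 sin 261° = -1.98, north 2 cos 261° = -0.31
Leg 2 (198°, 33 nmi): east 33 sin 198° = -10.20, north 33 cos 198° = -31.38
Leg 3 (113°, 18 nmi): east 18 sin 113° = 16.57, north 18 cos 113° = -7.03
Net north component: -38.73 nmi.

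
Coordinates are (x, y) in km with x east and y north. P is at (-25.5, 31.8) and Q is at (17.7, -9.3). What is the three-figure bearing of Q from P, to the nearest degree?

Δeast = 17.7 − -25.5 = 43.20; Δnorth = -9.3 − 31.8 = -41.10.
Bearing = atan2(Δeast, Δnorth) mod 360° = 133.57° ≈ 134°.

134°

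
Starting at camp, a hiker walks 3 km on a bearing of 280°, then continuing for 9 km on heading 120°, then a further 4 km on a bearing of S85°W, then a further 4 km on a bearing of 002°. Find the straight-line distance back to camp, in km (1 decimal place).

Leg 1 (280°, 3 km): east 3 sin 280° = -2.95, north 3 cos 280° = 0.52
Leg 2 (120°, 9 km): east 9 sin 120° = 7.79, north 9 cos 120° = -4.50
Leg 3 (S85°W, 4 km): east 4 sin 265° = -3.98, north 4 cos 265° = -0.35
Leg 4 (002°, 4 km): east 4 sin 2° = 0.14, north 4 cos 2° = 4.00
Net: 0.99 east, -0.33 north. Distance = √((0.99)² + (-0.33)²) = 1.048 km.

1.0 km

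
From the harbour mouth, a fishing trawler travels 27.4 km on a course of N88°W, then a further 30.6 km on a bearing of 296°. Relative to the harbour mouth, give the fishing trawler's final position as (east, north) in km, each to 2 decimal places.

Leg 1 (N88°W, 27.4 km): east 27.4 sin 272° = -27.38, north 27.4 cos 272° = 0.96
Leg 2 (296°, 30.6 km): east 30.6 sin 296° = -27.50, north 30.6 cos 296° = 13.41
Summing: -54.89 km east, 14.37 km north → (-54.89, 14.37).

(-54.89, 14.37)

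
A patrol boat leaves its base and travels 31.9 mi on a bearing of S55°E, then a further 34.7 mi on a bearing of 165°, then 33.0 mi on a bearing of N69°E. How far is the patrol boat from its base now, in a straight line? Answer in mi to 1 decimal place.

77.1 mi

Leg 1 (S55°E, 31.9 mi): east 31.9 sin 125° = 26.13, north 31.9 cos 125° = -18.30
Leg 2 (165°, 34.7 mi): east 34.7 sin 165° = 8.98, north 34.7 cos 165° = -33.52
Leg 3 (N69°E, 33.0 mi): east 33.0 sin 69° = 30.81, north 33.0 cos 69° = 11.83
Net: 65.92 east, -39.99 north. Distance = √((65.92)² + (-39.99)²) = 77.101 mi.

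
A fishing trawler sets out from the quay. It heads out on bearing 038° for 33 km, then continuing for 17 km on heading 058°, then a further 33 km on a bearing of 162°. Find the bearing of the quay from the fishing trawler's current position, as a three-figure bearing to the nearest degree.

Leg 1 (038°, 33 km): east 33 sin 38° = 20.32, north 33 cos 38° = 26.00
Leg 2 (058°, 17 km): east 17 sin 58° = 14.42, north 17 cos 58° = 9.01
Leg 3 (162°, 33 km): east 33 sin 162° = 10.20, north 33 cos 162° = -31.38
Net displacement: 44.93 east, 3.63 north. Direction back to start is (-44.93, -3.63): bearing = atan2(-44.93, -3.63) mod 360° = 265.38° ≈ 265°.

265°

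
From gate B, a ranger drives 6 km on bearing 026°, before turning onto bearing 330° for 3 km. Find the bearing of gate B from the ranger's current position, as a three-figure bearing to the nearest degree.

Leg 1 (026°, 6 km): east 6 sin 26° = 2.63, north 6 cos 26° = 5.39
Leg 2 (330°, 3 km): east 3 sin 330° = -1.50, north 3 cos 330° = 2.60
Net displacement: 1.13 east, 7.99 north. Direction back to start is (-1.13, -7.99): bearing = atan2(-1.13, -7.99) mod 360° = 188.05° ≈ 188°.

188°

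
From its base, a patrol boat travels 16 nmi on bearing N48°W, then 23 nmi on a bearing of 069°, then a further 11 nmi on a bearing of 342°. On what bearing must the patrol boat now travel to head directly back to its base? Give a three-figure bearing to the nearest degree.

192°

Leg 1 (N48°W, 16 nmi): east 16 sin 312° = -11.89, north 16 cos 312° = 10.71
Leg 2 (069°, 23 nmi): east 23 sin 69° = 21.47, north 23 cos 69° = 8.24
Leg 3 (342°, 11 nmi): east 11 sin 342° = -3.40, north 11 cos 342° = 10.46
Net displacement: 6.18 east, 29.41 north. Direction back to start is (-6.18, -29.41): bearing = atan2(-6.18, -29.41) mod 360° = 191.87° ≈ 192°.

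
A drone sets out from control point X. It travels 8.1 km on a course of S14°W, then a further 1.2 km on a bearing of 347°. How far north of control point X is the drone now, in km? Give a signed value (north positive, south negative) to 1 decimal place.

-6.7 km

Leg 1 (S14°W, 8.1 km): east 8.1 sin 194° = -1.96, north 8.1 cos 194° = -7.86
Leg 2 (347°, 1.2 km): east 1.2 sin 347° = -0.27, north 1.2 cos 347° = 1.17
Net north component: -6.69 km.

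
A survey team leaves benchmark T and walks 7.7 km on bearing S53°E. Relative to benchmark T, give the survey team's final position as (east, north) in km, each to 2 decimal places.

(6.15, -4.63)

Leg 1 (S53°E, 7.7 km): east 7.7 sin 127° = 6.15, north 7.7 cos 127° = -4.63
Summing: 6.15 km east, -4.63 km north → (6.15, -4.63).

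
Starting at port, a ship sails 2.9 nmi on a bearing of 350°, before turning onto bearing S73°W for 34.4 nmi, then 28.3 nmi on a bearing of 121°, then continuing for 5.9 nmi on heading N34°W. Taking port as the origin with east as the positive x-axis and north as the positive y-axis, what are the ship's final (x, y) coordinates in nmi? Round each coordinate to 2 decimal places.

Leg 1 (350°, 2.9 nmi): east 2.9 sin 350° = -0.50, north 2.9 cos 350° = 2.86
Leg 2 (S73°W, 34.4 nmi): east 34.4 sin 253° = -32.90, north 34.4 cos 253° = -10.06
Leg 3 (121°, 28.3 nmi): east 28.3 sin 121° = 24.26, north 28.3 cos 121° = -14.58
Leg 4 (N34°W, 5.9 nmi): east 5.9 sin 326° = -3.30, north 5.9 cos 326° = 4.89
Summing: -12.44 nmi east, -16.89 nmi north → (-12.44, -16.89).

(-12.44, -16.89)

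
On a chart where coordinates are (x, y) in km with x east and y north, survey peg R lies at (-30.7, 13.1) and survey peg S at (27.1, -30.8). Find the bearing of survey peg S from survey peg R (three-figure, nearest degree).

127°

Δeast = 27.1 − -30.7 = 57.80; Δnorth = -30.8 − 13.1 = -43.90.
Bearing = atan2(Δeast, Δnorth) mod 360° = 127.22° ≈ 127°.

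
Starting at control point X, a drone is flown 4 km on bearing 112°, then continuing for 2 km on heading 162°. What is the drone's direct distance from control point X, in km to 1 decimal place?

Leg 1 (112°, 4 km): east 4 sin 112° = 3.71, north 4 cos 112° = -1.50
Leg 2 (162°, 2 km): east 2 sin 162° = 0.62, north 2 cos 162° = -1.90
Net: 4.33 east, -3.40 north. Distance = √((4.33)² + (-3.40)²) = 5.503 km.

5.5 km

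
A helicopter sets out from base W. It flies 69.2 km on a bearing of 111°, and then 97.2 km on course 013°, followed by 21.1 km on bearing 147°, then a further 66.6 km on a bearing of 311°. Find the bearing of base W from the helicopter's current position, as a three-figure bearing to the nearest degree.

Leg 1 (111°, 69.2 km): east 69.2 sin 111° = 64.60, north 69.2 cos 111° = -24.80
Leg 2 (013°, 97.2 km): east 97.2 sin 13° = 21.87, north 97.2 cos 13° = 94.71
Leg 3 (147°, 21.1 km): east 21.1 sin 147° = 11.49, north 21.1 cos 147° = -17.70
Leg 4 (311°, 66.6 km): east 66.6 sin 311° = -50.26, north 66.6 cos 311° = 43.69
Net displacement: 47.70 east, 95.91 north. Direction back to start is (-47.70, -95.91): bearing = atan2(-47.70, -95.91) mod 360° = 206.44° ≈ 206°.

206°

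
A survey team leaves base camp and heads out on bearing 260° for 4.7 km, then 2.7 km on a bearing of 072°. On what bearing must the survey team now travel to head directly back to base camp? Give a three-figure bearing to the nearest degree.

Leg 1 (260°, 4.7 km): east 4.7 sin 260° = -4.63, north 4.7 cos 260° = -0.82
Leg 2 (072°, 2.7 km): east 2.7 sin 72° = 2.57, north 2.7 cos 72° = 0.83
Net displacement: -2.06 east, 0.02 north. Direction back to start is (2.06, -0.02): bearing = atan2(2.06, -0.02) mod 360° = 90.51° ≈ 091°.

091°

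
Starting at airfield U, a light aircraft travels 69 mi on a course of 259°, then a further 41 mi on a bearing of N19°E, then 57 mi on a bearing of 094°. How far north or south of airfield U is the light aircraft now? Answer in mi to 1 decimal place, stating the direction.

21.6 mi north

Leg 1 (259°, 69 mi): east 69 sin 259° = -67.73, north 69 cos 259° = -13.17
Leg 2 (N19°E, 41 mi): east 41 sin 19° = 13.35, north 41 cos 19° = 38.77
Leg 3 (094°, 57 mi): east 57 sin 94° = 56.86, north 57 cos 94° = -3.98
Net north component: 21.62 mi.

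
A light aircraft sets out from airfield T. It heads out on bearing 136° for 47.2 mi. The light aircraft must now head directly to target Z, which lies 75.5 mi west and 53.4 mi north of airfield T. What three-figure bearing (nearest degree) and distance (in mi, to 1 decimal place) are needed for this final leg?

309°, 139.1 mi

Leg 1 (136°, 47.2 mi): east 47.2 sin 136° = 32.79, north 47.2 cos 136° = -33.95
Current position: (32.79, -33.95). Target: (-75.5, 53.4). Remaining: Δeast = -108.29, Δnorth = 87.35.
Bearing = atan2(-108.29, 87.35) mod 360° = 308.89°; distance = √((-108.29)² + (87.35)²) = 139.129 mi.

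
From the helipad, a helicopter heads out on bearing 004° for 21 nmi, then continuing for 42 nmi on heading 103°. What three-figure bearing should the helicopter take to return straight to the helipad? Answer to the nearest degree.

Leg 1 (004°, 21 nmi): east 21 sin 4° = 1.46, north 21 cos 4° = 20.95
Leg 2 (103°, 42 nmi): east 42 sin 103° = 40.92, north 42 cos 103° = -9.45
Net displacement: 42.39 east, 11.50 north. Direction back to start is (-42.39, -11.50): bearing = atan2(-42.39, -11.50) mod 360° = 254.82° ≈ 255°.

255°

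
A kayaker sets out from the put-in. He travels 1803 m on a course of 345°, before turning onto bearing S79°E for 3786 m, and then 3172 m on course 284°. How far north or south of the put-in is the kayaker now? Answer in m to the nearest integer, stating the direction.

1787 m north

Leg 1 (345°, 1803 m): east 1803 sin 345° = -466.65, north 1803 cos 345° = 1741.56
Leg 2 (S79°E, 3786 m): east 3786 sin 101° = 3716.44, north 3786 cos 101° = -722.40
Leg 3 (284°, 3172 m): east 3172 sin 284° = -3077.78, north 3172 cos 284° = 767.38
Net north component: 1786.54 m.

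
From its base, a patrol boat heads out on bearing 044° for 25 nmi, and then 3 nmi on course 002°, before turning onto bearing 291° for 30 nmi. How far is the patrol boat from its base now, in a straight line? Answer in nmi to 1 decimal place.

33.4 nmi

Leg 1 (044°, 25 nmi): east 25 sin 44° = 17.37, north 25 cos 44° = 17.98
Leg 2 (002°, 3 nmi): east 3 sin 2° = 0.10, north 3 cos 2° = 3.00
Leg 3 (291°, 30 nmi): east 30 sin 291° = -28.01, north 30 cos 291° = 10.75
Net: -10.54 east, 31.73 north. Distance = √((-10.54)² + (31.73)²) = 33.436 nmi.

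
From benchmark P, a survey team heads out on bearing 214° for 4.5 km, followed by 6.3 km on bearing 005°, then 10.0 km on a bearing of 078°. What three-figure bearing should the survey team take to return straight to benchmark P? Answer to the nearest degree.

239°

Leg 1 (214°, 4.5 km): east 4.5 sin 214° = -2.52, north 4.5 cos 214° = -3.73
Leg 2 (005°, 6.3 km): east 6.3 sin 5° = 0.55, north 6.3 cos 5° = 6.28
Leg 3 (078°, 10.0 km): east 10.0 sin 78° = 9.78, north 10.0 cos 78° = 2.08
Net displacement: 7.81 east, 4.62 north. Direction back to start is (-7.81, -4.62): bearing = atan2(-7.81, -4.62) mod 360° = 239.38° ≈ 239°.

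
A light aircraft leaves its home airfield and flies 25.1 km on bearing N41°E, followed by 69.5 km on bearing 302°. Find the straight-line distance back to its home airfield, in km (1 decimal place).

Leg 1 (N41°E, 25.1 km): east 25.1 sin 41° = 16.47, north 25.1 cos 41° = 18.94
Leg 2 (302°, 69.5 km): east 69.5 sin 302° = -58.94, north 69.5 cos 302° = 36.83
Net: -42.47 east, 55.77 north. Distance = √((-42.47)² + (55.77)²) = 70.103 km.

70.1 km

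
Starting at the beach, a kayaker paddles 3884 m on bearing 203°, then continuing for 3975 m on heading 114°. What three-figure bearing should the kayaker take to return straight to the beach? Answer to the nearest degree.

338°

Leg 1 (203°, 3884 m): east 3884 sin 203° = -1517.60, north 3884 cos 203° = -3575.24
Leg 2 (114°, 3975 m): east 3975 sin 114° = 3631.34, north 3975 cos 114° = -1616.78
Net displacement: 2113.74 east, -5192.02 north. Direction back to start is (-2113.74, 5192.02): bearing = atan2(-2113.74, 5192.02) mod 360° = 337.85° ≈ 338°.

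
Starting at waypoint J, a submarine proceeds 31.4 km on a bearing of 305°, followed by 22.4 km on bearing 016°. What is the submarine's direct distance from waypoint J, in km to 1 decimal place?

44.1 km

Leg 1 (305°, 31.4 km): east 31.4 sin 305° = -25.72, north 31.4 cos 305° = 18.01
Leg 2 (016°, 22.4 km): east 22.4 sin 16° = 6.17, north 22.4 cos 16° = 21.53
Net: -19.55 east, 39.54 north. Distance = √((-19.55)² + (39.54)²) = 44.110 km.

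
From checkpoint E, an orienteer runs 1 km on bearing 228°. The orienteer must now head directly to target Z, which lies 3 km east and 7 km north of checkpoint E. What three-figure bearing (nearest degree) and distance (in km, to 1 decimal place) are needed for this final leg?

026°, 8.5 km

Leg 1 (228°, 1 km): east 1 sin 228° = -0.74, north 1 cos 228° = -0.67
Current position: (-0.74, -0.67). Target: (3, 7). Remaining: Δeast = 3.74, Δnorth = 7.67.
Bearing = atan2(3.74, 7.67) mod 360° = 26.02°; distance = √((3.74)² + (7.67)²) = 8.534 km.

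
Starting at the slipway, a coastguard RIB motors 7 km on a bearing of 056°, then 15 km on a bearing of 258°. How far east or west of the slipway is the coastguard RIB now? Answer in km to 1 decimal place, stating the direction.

8.9 km west

Leg 1 (056°, 7 km): east 7 sin 56° = 5.80, north 7 cos 56° = 3.91
Leg 2 (258°, 15 km): east 15 sin 258° = -14.67, north 15 cos 258° = -3.12
Net east component: -8.87 km.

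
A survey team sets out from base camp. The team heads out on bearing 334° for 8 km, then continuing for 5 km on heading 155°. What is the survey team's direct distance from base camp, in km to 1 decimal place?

Leg 1 (334°, 8 km): east 8 sin 334° = -3.51, north 8 cos 334° = 7.19
Leg 2 (155°, 5 km): east 5 sin 155° = 2.11, north 5 cos 155° = -4.53
Net: -1.39 east, 2.66 north. Distance = √((-1.39)² + (2.66)²) = 3.002 km.

3.0 km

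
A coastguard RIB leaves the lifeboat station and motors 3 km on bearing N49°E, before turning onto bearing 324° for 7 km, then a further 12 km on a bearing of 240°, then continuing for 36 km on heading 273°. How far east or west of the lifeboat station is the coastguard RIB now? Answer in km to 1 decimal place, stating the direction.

Leg 1 (N49°E, 3 km): east 3 sin 49° = 2.26, north 3 cos 49° = 1.97
Leg 2 (324°, 7 km): east 7 sin 324° = -4.11, north 7 cos 324° = 5.66
Leg 3 (240°, 12 km): east 12 sin 240° = -10.39, north 12 cos 240° = -6.00
Leg 4 (273°, 36 km): east 36 sin 273° = -35.95, north 36 cos 273° = 1.88
Net east component: -48.19 km.

48.2 km west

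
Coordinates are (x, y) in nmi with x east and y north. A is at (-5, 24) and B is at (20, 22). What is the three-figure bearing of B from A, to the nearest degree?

Δeast = 20 − -5 = 25.00; Δnorth = 22 − 24 = -2.00.
Bearing = atan2(Δeast, Δnorth) mod 360° = 94.57° ≈ 095°.

095°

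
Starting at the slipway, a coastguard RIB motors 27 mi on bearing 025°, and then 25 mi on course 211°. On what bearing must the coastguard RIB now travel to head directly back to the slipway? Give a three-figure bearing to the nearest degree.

154°

Leg 1 (025°, 27 mi): east 27 sin 25° = 11.41, north 27 cos 25° = 24.47
Leg 2 (211°, 25 mi): east 25 sin 211° = -12.88, north 25 cos 211° = -21.43
Net displacement: -1.47 east, 3.04 north. Direction back to start is (1.47, -3.04): bearing = atan2(1.47, -3.04) mod 360° = 154.27° ≈ 154°.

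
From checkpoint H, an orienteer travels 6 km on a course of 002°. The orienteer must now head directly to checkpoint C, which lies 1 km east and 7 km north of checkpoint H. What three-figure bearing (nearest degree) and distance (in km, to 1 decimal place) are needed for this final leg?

038°, 1.3 km

Leg 1 (002°, 6 km): east 6 sin 2° = 0.21, north 6 cos 2° = 6.00
Current position: (0.21, 6.00). Target: (1, 7). Remaining: Δeast = 0.79, Δnorth = 1.00.
Bearing = atan2(0.79, 1.00) mod 360° = 38.23°; distance = √((0.79)² + (1.00)²) = 1.278 km.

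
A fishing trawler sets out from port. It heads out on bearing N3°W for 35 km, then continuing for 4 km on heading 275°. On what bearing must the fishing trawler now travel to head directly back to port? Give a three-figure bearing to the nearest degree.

Leg 1 (N3°W, 35 km): east 35 sin 357° = -1.83, north 35 cos 357° = 34.95
Leg 2 (275°, 4 km): east 4 sin 275° = -3.98, north 4 cos 275° = 0.35
Net displacement: -5.82 east, 35.30 north. Direction back to start is (5.82, -35.30): bearing = atan2(5.82, -35.30) mod 360° = 170.64° ≈ 171°.

171°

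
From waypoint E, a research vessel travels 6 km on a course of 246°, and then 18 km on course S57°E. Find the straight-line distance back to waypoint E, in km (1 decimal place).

Leg 1 (246°, 6 km): east 6 sin 246° = -5.48, north 6 cos 246° = -2.44
Leg 2 (S57°E, 18 km): east 18 sin 123° = 15.10, north 18 cos 123° = -9.80
Net: 9.61 east, -12.24 north. Distance = √((9.61)² + (-12.24)²) = 15.568 km.

15.6 km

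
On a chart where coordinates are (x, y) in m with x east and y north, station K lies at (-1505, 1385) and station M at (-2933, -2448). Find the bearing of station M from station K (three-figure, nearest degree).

200°

Δeast = -2933 − -1505 = -1428.00; Δnorth = -2448 − 1385 = -3833.00.
Bearing = atan2(Δeast, Δnorth) mod 360° = 200.43° ≈ 200°.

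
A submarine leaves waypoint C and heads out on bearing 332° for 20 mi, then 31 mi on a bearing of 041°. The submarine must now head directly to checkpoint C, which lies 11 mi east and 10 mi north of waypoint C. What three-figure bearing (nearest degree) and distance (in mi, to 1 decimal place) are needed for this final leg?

Leg 1 (332°, 20 mi): east 20 sin 332° = -9.39, north 20 cos 332° = 17.66
Leg 2 (041°, 31 mi): east 31 sin 41° = 20.34, north 31 cos 41° = 23.40
Current position: (10.95, 41.05). Target: (11, 10). Remaining: Δeast = 0.05, Δnorth = -31.05.
Bearing = atan2(0.05, -31.05) mod 360° = 179.90°; distance = √((0.05)² + (-31.05)²) = 31.055 mi.

180°, 31.1 mi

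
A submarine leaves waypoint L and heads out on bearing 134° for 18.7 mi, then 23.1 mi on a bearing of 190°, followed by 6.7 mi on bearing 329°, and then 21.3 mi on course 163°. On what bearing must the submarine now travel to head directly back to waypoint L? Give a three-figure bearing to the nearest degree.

Leg 1 (134°, 18.7 mi): east 18.7 sin 134° = 13.45, north 18.7 cos 134° = -12.99
Leg 2 (190°, 23.1 mi): east 23.1 sin 190° = -4.01, north 23.1 cos 190° = -22.75
Leg 3 (329°, 6.7 mi): east 6.7 sin 329° = -3.45, north 6.7 cos 329° = 5.74
Leg 4 (163°, 21.3 mi): east 21.3 sin 163° = 6.23, north 21.3 cos 163° = -20.37
Net displacement: 12.22 east, -50.37 north. Direction back to start is (-12.22, 50.37): bearing = atan2(-12.22, 50.37) mod 360° = 346.37° ≈ 346°.

346°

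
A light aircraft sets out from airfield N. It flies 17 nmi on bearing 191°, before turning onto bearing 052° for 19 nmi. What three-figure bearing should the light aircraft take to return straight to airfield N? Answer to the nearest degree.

Leg 1 (191°, 17 nmi): east 17 sin 191° = -3.24, north 17 cos 191° = -16.69
Leg 2 (052°, 19 nmi): east 19 sin 52° = 14.97, north 19 cos 52° = 11.70
Net displacement: 11.73 east, -4.99 north. Direction back to start is (-11.73, 4.99): bearing = atan2(-11.73, 4.99) mod 360° = 293.05° ≈ 293°.

293°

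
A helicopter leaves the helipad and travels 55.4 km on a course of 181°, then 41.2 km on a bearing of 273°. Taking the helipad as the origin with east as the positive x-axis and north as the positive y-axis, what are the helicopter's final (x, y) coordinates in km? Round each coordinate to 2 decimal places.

Leg 1 (181°, 55.4 km): east 55.4 sin 181° = -0.97, north 55.4 cos 181° = -55.39
Leg 2 (273°, 41.2 km): east 41.2 sin 273° = -41.14, north 41.2 cos 273° = 2.16
Summing: -42.11 km east, -53.24 km north → (-42.11, -53.24).

(-42.11, -53.24)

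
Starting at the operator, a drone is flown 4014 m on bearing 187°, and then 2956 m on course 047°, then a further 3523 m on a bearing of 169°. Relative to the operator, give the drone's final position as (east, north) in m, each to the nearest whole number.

Leg 1 (187°, 4014 m): east 4014 sin 187° = -489.18, north 4014 cos 187° = -3984.08
Leg 2 (047°, 2956 m): east 2956 sin 47° = 2161.88, north 2956 cos 47° = 2015.99
Leg 3 (169°, 3523 m): east 3523 sin 169° = 672.22, north 3523 cos 169° = -3458.27
Summing: 2344.92 m east, -5426.37 m north → (2345, -5426).

(2345, -5426)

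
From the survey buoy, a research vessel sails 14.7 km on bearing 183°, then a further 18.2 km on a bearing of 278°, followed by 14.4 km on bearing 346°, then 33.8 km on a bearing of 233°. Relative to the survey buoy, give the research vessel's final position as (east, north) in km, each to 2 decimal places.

Leg 1 (183°, 14.7 km): east 14.7 sin 183° = -0.77, north 14.7 cos 183° = -14.68
Leg 2 (278°, 18.2 km): east 18.2 sin 278° = -18.02, north 18.2 cos 278° = 2.53
Leg 3 (346°, 14.4 km): east 14.4 sin 346° = -3.48, north 14.4 cos 346° = 13.97
Leg 4 (233°, 33.8 km): east 33.8 sin 233° = -26.99, north 33.8 cos 233° = -20.34
Summing: -49.27 km east, -18.52 km north → (-49.27, -18.52).

(-49.27, -18.52)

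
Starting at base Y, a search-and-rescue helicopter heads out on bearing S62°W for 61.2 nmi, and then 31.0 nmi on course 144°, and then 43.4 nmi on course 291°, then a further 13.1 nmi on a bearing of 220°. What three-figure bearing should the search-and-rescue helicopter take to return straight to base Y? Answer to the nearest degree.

060°

Leg 1 (S62°W, 61.2 nmi): east 61.2 sin 242° = -54.04, north 61.2 cos 242° = -28.73
Leg 2 (144°, 31.0 nmi): east 31.0 sin 144° = 18.22, north 31.0 cos 144° = -25.08
Leg 3 (291°, 43.4 nmi): east 43.4 sin 291° = -40.52, north 43.4 cos 291° = 15.55
Leg 4 (220°, 13.1 nmi): east 13.1 sin 220° = -8.42, north 13.1 cos 220° = -10.04
Net displacement: -84.75 east, -48.29 north. Direction back to start is (84.75, 48.29): bearing = atan2(84.75, 48.29) mod 360° = 60.33° ≈ 060°.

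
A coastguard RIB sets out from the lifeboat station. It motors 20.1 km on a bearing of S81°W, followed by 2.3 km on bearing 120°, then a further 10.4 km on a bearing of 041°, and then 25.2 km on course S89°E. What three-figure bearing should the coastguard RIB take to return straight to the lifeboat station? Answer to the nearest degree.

258°

Leg 1 (S81°W, 20.1 km): east 20.1 sin 261° = -19.85, north 20.1 cos 261° = -3.14
Leg 2 (120°, 2.3 km): east 2.3 sin 120° = 1.99, north 2.3 cos 120° = -1.15
Leg 3 (041°, 10.4 km): east 10.4 sin 41° = 6.82, north 10.4 cos 41° = 7.85
Leg 4 (S89°E, 25.2 km): east 25.2 sin 91° = 25.20, north 25.2 cos 91° = -0.44
Net displacement: 14.16 east, 3.11 north. Direction back to start is (-14.16, -3.11): bearing = atan2(-14.16, -3.11) mod 360° = 257.59° ≈ 258°.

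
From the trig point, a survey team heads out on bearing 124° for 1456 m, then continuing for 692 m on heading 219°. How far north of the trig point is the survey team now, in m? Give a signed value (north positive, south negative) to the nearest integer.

-1352 m

Leg 1 (124°, 1456 m): east 1456 sin 124° = 1207.08, north 1456 cos 124° = -814.18
Leg 2 (219°, 692 m): east 692 sin 219° = -435.49, north 692 cos 219° = -537.79
Net north component: -1351.97 m.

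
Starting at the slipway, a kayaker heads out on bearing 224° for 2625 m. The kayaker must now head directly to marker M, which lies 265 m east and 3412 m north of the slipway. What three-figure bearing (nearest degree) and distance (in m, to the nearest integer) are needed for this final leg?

Leg 1 (224°, 2625 m): east 2625 sin 224° = -1823.48, north 2625 cos 224° = -1888.27
Current position: (-1823.48, -1888.27). Target: (265, 3412). Remaining: Δeast = 2088.48, Δnorth = 5300.27.
Bearing = atan2(2088.48, 5300.27) mod 360° = 21.51°; distance = √((2088.48)² + (5300.27)²) = 5696.891 m.

022°, 5697 m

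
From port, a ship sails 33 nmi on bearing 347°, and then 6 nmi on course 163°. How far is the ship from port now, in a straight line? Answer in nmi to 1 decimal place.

Leg 1 (347°, 33 nmi): east 33 sin 347° = -7.42, north 33 cos 347° = 32.15
Leg 2 (163°, 6 nmi): east 6 sin 163° = 1.75, north 6 cos 163° = -5.74
Net: -5.67 east, 26.42 north. Distance = √((-5.67)² + (26.42)²) = 27.018 nmi.

27.0 nmi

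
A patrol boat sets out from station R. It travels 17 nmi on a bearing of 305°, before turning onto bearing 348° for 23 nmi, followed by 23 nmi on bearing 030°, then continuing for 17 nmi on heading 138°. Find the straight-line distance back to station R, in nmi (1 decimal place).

39.8 nmi

Leg 1 (305°, 17 nmi): east 17 sin 305° = -13.93, north 17 cos 305° = 9.75
Leg 2 (348°, 23 nmi): east 23 sin 348° = -4.78, north 23 cos 348° = 22.50
Leg 3 (030°, 23 nmi): east 23 sin 30° = 11.50, north 23 cos 30° = 19.92
Leg 4 (138°, 17 nmi): east 17 sin 138° = 11.38, north 17 cos 138° = -12.63
Net: 4.17 east, 39.53 north. Distance = √((4.17)² + (39.53)²) = 39.752 nmi.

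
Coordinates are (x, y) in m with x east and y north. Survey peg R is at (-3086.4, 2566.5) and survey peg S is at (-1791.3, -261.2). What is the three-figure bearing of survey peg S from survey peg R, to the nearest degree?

Δeast = -1791.3 − -3086.4 = 1295.10; Δnorth = -261.2 − 2566.5 = -2827.70.
Bearing = atan2(Δeast, Δnorth) mod 360° = 155.39° ≈ 155°.

155°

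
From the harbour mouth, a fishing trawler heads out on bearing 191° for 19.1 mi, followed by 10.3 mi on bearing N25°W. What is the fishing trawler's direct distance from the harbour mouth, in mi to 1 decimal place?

12.4 mi

Leg 1 (191°, 19.1 mi): east 19.1 sin 191° = -3.64, north 19.1 cos 191° = -18.75
Leg 2 (N25°W, 10.3 mi): east 10.3 sin 335° = -4.35, north 10.3 cos 335° = 9.33
Net: -8.00 east, -9.41 north. Distance = √((-8.00)² + (-9.41)²) = 12.352 mi.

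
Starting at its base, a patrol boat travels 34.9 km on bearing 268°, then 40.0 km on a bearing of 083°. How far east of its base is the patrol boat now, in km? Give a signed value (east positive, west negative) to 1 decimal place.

4.8 km

Leg 1 (268°, 34.9 km): east 34.9 sin 268° = -34.88, north 34.9 cos 268° = -1.22
Leg 2 (083°, 40.0 km): east 40.0 sin 83° = 39.70, north 40.0 cos 83° = 4.87
Net east component: 4.82 km.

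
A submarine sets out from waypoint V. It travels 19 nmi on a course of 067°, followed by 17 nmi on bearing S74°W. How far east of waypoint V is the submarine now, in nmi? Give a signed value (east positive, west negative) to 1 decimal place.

Leg 1 (067°, 19 nmi): east 19 sin 67° = 17.49, north 19 cos 67° = 7.42
Leg 2 (S74°W, 17 nmi): east 17 sin 254° = -16.34, north 17 cos 254° = -4.69
Net east component: 1.15 nmi.

1.1 nmi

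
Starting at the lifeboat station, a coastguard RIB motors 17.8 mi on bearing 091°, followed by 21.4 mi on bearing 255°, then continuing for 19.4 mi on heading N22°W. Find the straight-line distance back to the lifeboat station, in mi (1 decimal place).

Leg 1 (091°, 17.8 mi): east 17.8 sin 91° = 17.80, north 17.8 cos 91° = -0.31
Leg 2 (255°, 21.4 mi): east 21.4 sin 255° = -20.67, north 21.4 cos 255° = -5.54
Leg 3 (N22°W, 19.4 mi): east 19.4 sin 338° = -7.27, north 19.4 cos 338° = 17.99
Net: -10.14 east, 12.14 north. Distance = √((-10.14)² + (12.14)²) = 15.817 mi.

15.8 mi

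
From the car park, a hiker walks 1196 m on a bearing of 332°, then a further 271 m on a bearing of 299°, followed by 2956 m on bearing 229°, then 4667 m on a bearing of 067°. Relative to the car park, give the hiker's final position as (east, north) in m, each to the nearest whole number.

(1267, 1072)

Leg 1 (332°, 1196 m): east 1196 sin 332° = -561.49, north 1196 cos 332° = 1056.01
Leg 2 (299°, 271 m): east 271 sin 299° = -237.02, north 271 cos 299° = 131.38
Leg 3 (229°, 2956 m): east 2956 sin 229° = -2230.92, north 2956 cos 229° = -1939.31
Leg 4 (067°, 4667 m): east 4667 sin 67° = 4296.00, north 4667 cos 67° = 1823.54
Summing: 1266.56 m east, 1071.62 m north → (1267, 1072).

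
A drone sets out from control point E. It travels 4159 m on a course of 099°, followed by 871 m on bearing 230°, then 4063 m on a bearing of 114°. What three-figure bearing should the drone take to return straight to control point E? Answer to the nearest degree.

Leg 1 (099°, 4159 m): east 4159 sin 99° = 4107.80, north 4159 cos 99° = -650.61
Leg 2 (230°, 871 m): east 871 sin 230° = -667.22, north 871 cos 230° = -559.87
Leg 3 (114°, 4063 m): east 4063 sin 114° = 3711.74, north 4063 cos 114° = -1652.57
Net displacement: 7152.31 east, -2863.05 north. Direction back to start is (-7152.31, 2863.05): bearing = atan2(-7152.31, 2863.05) mod 360° = 291.82° ≈ 292°.

292°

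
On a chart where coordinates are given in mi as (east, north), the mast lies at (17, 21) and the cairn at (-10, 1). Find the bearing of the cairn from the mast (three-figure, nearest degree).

233°

Δeast = -10 − 17 = -27.00; Δnorth = 1 − 21 = -20.00.
Bearing = atan2(Δeast, Δnorth) mod 360° = 233.47° ≈ 233°.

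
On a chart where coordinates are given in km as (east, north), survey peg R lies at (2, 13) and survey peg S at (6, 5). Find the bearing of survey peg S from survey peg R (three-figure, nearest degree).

153°

Δeast = 6 − 2 = 4.00; Δnorth = 5 − 13 = -8.00.
Bearing = atan2(Δeast, Δnorth) mod 360° = 153.43° ≈ 153°.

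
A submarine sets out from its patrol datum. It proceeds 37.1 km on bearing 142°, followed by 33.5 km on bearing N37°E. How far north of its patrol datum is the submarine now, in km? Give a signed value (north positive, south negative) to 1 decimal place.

-2.5 km

Leg 1 (142°, 37.1 km): east 37.1 sin 142° = 22.84, north 37.1 cos 142° = -29.24
Leg 2 (N37°E, 33.5 km): east 33.5 sin 37° = 20.16, north 33.5 cos 37° = 26.75
Net north component: -2.48 km.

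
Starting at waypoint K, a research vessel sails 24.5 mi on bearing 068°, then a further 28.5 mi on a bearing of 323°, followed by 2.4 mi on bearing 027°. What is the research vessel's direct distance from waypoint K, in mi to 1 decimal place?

Leg 1 (068°, 24.5 mi): east 24.5 sin 68° = 22.72, north 24.5 cos 68° = 9.18
Leg 2 (323°, 28.5 mi): east 28.5 sin 323° = -17.15, north 28.5 cos 323° = 22.76
Leg 3 (027°, 2.4 mi): east 2.4 sin 27° = 1.09, north 2.4 cos 27° = 2.14
Net: 6.65 east, 34.08 north. Distance = √((6.65)² + (34.08)²) = 34.721 mi.

34.7 mi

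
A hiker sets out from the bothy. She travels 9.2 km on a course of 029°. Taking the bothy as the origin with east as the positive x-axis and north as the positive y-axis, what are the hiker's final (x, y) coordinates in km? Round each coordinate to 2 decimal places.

Leg 1 (029°, 9.2 km): east 9.2 sin 29° = 4.46, north 9.2 cos 29° = 8.05
Summing: 4.46 km east, 8.05 km north → (4.46, 8.05).

(4.46, 8.05)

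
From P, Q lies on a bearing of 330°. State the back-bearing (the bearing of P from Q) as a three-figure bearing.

Back-bearing = 330° − 180° = 150°.

150°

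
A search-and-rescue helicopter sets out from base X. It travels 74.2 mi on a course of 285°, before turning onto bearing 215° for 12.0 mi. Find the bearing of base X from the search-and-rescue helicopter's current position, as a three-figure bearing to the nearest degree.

097°

Leg 1 (285°, 74.2 mi): east 74.2 sin 285° = -71.67, north 74.2 cos 285° = 19.20
Leg 2 (215°, 12.0 mi): east 12.0 sin 215° = -6.88, north 12.0 cos 215° = -9.83
Net displacement: -78.55 east, 9.37 north. Direction back to start is (78.55, -9.37): bearing = atan2(78.55, -9.37) mod 360° = 96.81° ≈ 097°.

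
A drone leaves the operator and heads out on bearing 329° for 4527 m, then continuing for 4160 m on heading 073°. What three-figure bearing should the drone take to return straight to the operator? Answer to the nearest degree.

Leg 1 (329°, 4527 m): east 4527 sin 329° = -2331.58, north 4527 cos 329° = 3880.40
Leg 2 (073°, 4160 m): east 4160 sin 73° = 3978.23, north 4160 cos 73° = 1216.27
Net displacement: 1646.65 east, 5096.66 north. Direction back to start is (-1646.65, -5096.66): bearing = atan2(-1646.65, -5096.66) mod 360° = 197.90° ≈ 198°.

198°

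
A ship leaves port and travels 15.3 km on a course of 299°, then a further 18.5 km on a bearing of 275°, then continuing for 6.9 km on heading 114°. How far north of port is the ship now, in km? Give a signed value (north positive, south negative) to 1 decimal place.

6.2 km

Leg 1 (299°, 15.3 km): east 15.3 sin 299° = -13.38, north 15.3 cos 299° = 7.42
Leg 2 (275°, 18.5 km): east 18.5 sin 275° = -18.43, north 18.5 cos 275° = 1.61
Leg 3 (114°, 6.9 km): east 6.9 sin 114° = 6.30, north 6.9 cos 114° = -2.81
Net north component: 6.22 km.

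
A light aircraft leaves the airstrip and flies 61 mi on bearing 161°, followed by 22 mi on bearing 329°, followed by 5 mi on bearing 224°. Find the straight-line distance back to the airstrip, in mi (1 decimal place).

Leg 1 (161°, 61 mi): east 61 sin 161° = 19.86, north 61 cos 161° = -57.68
Leg 2 (329°, 22 mi): east 22 sin 329° = -11.33, north 22 cos 329° = 18.86
Leg 3 (224°, 5 mi): east 5 sin 224° = -3.47, north 5 cos 224° = -3.60
Net: 5.06 east, -42.42 north. Distance = √((5.06)² + (-42.42)²) = 42.716 mi.

42.7 mi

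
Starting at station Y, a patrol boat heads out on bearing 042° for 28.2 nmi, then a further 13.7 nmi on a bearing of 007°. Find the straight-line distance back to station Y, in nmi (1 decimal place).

Leg 1 (042°, 28.2 nmi): east 28.2 sin 42° = 18.87, north 28.2 cos 42° = 20.96
Leg 2 (007°, 13.7 nmi): east 13.7 sin 7° = 1.67, north 13.7 cos 7° = 13.60
Net: 20.54 east, 34.55 north. Distance = √((20.54)² + (34.55)²) = 40.198 nmi.

40.2 nmi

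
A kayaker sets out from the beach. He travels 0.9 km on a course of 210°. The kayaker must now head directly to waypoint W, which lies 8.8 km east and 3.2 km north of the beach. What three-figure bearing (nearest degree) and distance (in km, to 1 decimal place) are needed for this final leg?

067°, 10.1 km

Leg 1 (210°, 0.9 km): east 0.9 sin 210° = -0.45, north 0.9 cos 210° = -0.78
Current position: (-0.45, -0.78). Target: (8.8, 3.2). Remaining: Δeast = 9.25, Δnorth = 3.98.
Bearing = atan2(9.25, 3.98) mod 360° = 66.72°; distance = √((9.25)² + (3.98)²) = 10.070 km.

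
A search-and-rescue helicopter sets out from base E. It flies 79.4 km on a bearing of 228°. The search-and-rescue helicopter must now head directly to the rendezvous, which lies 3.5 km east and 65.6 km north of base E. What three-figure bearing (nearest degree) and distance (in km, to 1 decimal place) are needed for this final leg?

028°, 134.2 km

Leg 1 (228°, 79.4 km): east 79.4 sin 228° = -59.01, north 79.4 cos 228° = -53.13
Current position: (-59.01, -53.13). Target: (3.5, 65.6). Remaining: Δeast = 62.51, Δnorth = 118.73.
Bearing = atan2(62.51, 118.73) mod 360° = 27.76°; distance = √((62.51)² + (118.73)²) = 134.177 km.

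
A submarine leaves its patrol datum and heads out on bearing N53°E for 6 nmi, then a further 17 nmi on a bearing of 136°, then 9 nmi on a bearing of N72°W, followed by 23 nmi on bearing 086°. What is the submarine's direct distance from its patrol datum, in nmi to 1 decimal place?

31.3 nmi

Leg 1 (N53°E, 6 nmi): east 6 sin 53° = 4.79, north 6 cos 53° = 3.61
Leg 2 (136°, 17 nmi): east 17 sin 136° = 11.81, north 17 cos 136° = -12.23
Leg 3 (N72°W, 9 nmi): east 9 sin 288° = -8.56, north 9 cos 288° = 2.78
Leg 4 (086°, 23 nmi): east 23 sin 86° = 22.94, north 23 cos 86° = 1.60
Net: 30.99 east, -4.23 north. Distance = √((30.99)² + (-4.23)²) = 31.273 nmi.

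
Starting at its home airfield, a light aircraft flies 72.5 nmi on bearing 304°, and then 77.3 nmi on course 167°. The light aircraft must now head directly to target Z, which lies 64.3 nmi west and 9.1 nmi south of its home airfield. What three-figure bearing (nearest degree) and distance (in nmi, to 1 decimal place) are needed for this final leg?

320°, 33.5 nmi

Leg 1 (304°, 72.5 nmi): east 72.5 sin 304° = -60.11, north 72.5 cos 304° = 40.54
Leg 2 (167°, 77.3 nmi): east 77.3 sin 167° = 17.39, north 77.3 cos 167° = -75.32
Current position: (-42.72, -34.78). Target: (-64.3, -9.1). Remaining: Δeast = -21.58, Δnorth = 25.68.
Bearing = atan2(-21.58, 25.68) mod 360° = 319.95°; distance = √((-21.58)² + (25.68)²) = 33.544 nmi.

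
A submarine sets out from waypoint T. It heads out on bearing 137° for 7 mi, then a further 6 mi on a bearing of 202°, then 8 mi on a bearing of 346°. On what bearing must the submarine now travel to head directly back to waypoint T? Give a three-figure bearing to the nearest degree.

349°

Leg 1 (137°, 7 mi): east 7 sin 137° = 4.77, north 7 cos 137° = -5.12
Leg 2 (202°, 6 mi): east 6 sin 202° = -2.25, north 6 cos 202° = -5.56
Leg 3 (346°, 8 mi): east 8 sin 346° = -1.94, north 8 cos 346° = 7.76
Net displacement: 0.59 east, -2.92 north. Direction back to start is (-0.59, 2.92): bearing = atan2(-0.59, 2.92) mod 360° = 348.56° ≈ 349°.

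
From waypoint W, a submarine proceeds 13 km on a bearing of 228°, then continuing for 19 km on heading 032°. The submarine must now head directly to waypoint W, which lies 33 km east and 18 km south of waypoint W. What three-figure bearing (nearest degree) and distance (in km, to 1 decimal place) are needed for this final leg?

Leg 1 (228°, 13 km): east 13 sin 228° = -9.66, north 13 cos 228° = -8.70
Leg 2 (032°, 19 km): east 19 sin 32° = 10.07, north 19 cos 32° = 16.11
Current position: (0.41, 7.41). Target: (33, -18). Remaining: Δeast = 32.59, Δnorth = -25.41.
Bearing = atan2(32.59, -25.41) mod 360° = 127.95°; distance = √((32.59)² + (-25.41)²) = 41.330 km.

128°, 41.3 km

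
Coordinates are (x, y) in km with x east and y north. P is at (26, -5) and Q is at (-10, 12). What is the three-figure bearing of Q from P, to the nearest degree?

295°

Δeast = -10 − 26 = -36.00; Δnorth = 12 − -5 = 17.00.
Bearing = atan2(Δeast, Δnorth) mod 360° = 295.28° ≈ 295°.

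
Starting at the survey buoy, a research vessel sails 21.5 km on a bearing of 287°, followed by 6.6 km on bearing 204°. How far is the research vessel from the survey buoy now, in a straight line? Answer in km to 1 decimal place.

Leg 1 (287°, 21.5 km): east 21.5 sin 287° = -20.56, north 21.5 cos 287° = 6.29
Leg 2 (204°, 6.6 km): east 6.6 sin 204° = -2.68, north 6.6 cos 204° = -6.03
Net: -23.25 east, 0.26 north. Distance = √((-23.25)² + (0.26)²) = 23.246 km.

23.2 km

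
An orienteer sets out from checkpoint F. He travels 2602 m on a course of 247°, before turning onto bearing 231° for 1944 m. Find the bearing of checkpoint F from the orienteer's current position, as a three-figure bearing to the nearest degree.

Leg 1 (247°, 2602 m): east 2602 sin 247° = -2395.15, north 2602 cos 247° = -1016.68
Leg 2 (231°, 1944 m): east 1944 sin 231° = -1510.77, north 1944 cos 231° = -1223.40
Net displacement: -3905.93 east, -2240.08 north. Direction back to start is (3905.93, 2240.08): bearing = atan2(3905.93, 2240.08) mod 360° = 60.17° ≈ 060°.

060°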